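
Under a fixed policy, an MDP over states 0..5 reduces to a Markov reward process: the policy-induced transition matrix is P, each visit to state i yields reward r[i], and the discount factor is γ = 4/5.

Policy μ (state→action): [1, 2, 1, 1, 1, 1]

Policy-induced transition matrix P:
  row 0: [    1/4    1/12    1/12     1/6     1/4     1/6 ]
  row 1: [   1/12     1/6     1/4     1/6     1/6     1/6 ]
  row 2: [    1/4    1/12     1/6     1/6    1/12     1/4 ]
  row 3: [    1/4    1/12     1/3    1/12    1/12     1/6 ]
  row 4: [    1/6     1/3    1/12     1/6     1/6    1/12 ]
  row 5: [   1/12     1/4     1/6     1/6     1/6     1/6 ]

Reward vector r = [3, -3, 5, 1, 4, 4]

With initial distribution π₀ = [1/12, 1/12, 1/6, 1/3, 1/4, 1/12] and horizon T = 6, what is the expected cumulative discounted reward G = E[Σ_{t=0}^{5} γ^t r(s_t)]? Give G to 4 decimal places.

G = 8.9706

t=0: π = [0.0833, 0.0833, 0.1667, 0.3333, 0.2500, 0.0833], E[r] = 2.5000, γ^t·E[r] = 2.500000, running G = 2.500000
t=1: π = [0.2014, 0.1667, 0.2014, 0.1389, 0.1319, 0.1597], E[r] = 2.4167, γ^t·E[r] = 1.933333, running G = 4.433333
t=2: π = [0.1846, 0.1568, 0.1759, 0.1551, 0.1551, 0.1725], E[r] = 2.4282, γ^t·E[r] = 1.554074, running G = 5.987407
t=3: π = [0.1822, 0.1639, 0.1773, 0.1537, 0.1545, 0.1684], E[r] = 2.3864, γ^t·E[r] = 1.221852, running G = 7.209259
t=4: π = [0.1817, 0.1637, 0.1779, 0.1539, 0.1543, 0.1686], E[r] = 2.3889, γ^t·E[r] = 0.978474, running G = 8.187733
t=5: π = [0.1818, 0.1636, 0.1779, 0.1538, 0.1542, 0.1686], E[r] = 2.3892, γ^t·E[r] = 0.782895, running G = 8.970628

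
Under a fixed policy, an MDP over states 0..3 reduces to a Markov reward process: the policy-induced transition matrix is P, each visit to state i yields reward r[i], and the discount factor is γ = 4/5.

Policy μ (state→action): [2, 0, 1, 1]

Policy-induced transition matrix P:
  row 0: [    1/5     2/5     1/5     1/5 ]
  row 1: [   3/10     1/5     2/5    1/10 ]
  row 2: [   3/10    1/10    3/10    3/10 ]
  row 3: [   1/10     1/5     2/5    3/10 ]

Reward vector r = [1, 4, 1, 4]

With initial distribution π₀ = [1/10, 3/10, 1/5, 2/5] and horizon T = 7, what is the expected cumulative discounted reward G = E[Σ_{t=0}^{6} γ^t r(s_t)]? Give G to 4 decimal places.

G = 9.9721

t=0: π = [0.1000, 0.3000, 0.2000, 0.4000], E[r] = 3.1000, γ^t·E[r] = 3.100000, running G = 3.100000
t=1: π = [0.2100, 0.2000, 0.3600, 0.2300], E[r] = 2.2900, γ^t·E[r] = 1.832000, running G = 4.932000
t=2: π = [0.2330, 0.2060, 0.3220, 0.2390], E[r] = 2.3350, γ^t·E[r] = 1.494400, running G = 6.426400
t=3: π = [0.2289, 0.2144, 0.3212, 0.2355], E[r] = 2.3497, γ^t·E[r] = 1.203046, running G = 7.629446
t=4: π = [0.2300, 0.2137, 0.3221, 0.2342], E[r] = 2.3437, γ^t·E[r] = 0.959967, running G = 8.589414
t=5: π = [0.2302, 0.2138, 0.3218, 0.2343], E[r] = 2.3442, γ^t·E[r] = 0.768140, running G = 9.357554
t=6: π = [0.2301, 0.2139, 0.3218, 0.2342], E[r] = 2.3442, γ^t·E[r] = 0.614527, running G = 9.972081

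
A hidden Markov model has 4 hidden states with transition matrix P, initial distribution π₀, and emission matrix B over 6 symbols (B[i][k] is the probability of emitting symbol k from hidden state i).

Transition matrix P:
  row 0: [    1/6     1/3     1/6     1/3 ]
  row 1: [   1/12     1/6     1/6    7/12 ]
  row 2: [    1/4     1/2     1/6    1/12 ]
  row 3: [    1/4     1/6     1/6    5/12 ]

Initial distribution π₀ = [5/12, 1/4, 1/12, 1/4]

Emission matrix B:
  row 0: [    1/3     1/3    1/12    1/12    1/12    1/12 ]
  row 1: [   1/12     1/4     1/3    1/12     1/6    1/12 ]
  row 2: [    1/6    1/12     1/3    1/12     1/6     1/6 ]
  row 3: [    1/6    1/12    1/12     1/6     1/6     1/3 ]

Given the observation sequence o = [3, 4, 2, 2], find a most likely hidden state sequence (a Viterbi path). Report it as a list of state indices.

t=0: δ = [3.472e-02, 2.083e-02, 6.944e-03, 4.167e-02]  (obs o_0=3)
t=1: δ = [8.681e-04, 1.929e-03, 1.157e-03, 2.894e-03]  ψ = [3, 0, 3, 3]  (obs o_1=4)
t=2: δ = [6.028e-05, 1.929e-04, 1.608e-04, 1.005e-04]  ψ = [3, 2, 3, 3]  (obs o_2=2)
t=3: δ = [3.349e-06, 2.679e-05, 1.072e-05, 9.377e-06]  ψ = [2, 2, 1, 1]  (obs o_3=2)
backtrack: best end state = 1; path = [3, 3, 2, 1]

path = [3, 3, 2, 1]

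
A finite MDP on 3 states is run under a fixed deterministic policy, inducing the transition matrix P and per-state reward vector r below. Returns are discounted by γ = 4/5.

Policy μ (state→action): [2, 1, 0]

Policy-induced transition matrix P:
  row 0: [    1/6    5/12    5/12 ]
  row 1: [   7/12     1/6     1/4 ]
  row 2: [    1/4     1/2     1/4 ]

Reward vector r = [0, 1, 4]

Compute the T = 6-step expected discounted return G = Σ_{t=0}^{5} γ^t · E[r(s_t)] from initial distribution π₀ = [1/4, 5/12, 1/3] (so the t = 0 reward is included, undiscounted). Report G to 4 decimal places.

G = 5.9524

t=0: π = [0.2500, 0.4167, 0.3333], E[r] = 1.7500, γ^t·E[r] = 1.750000, running G = 1.750000
t=1: π = [0.3681, 0.3403, 0.2917], E[r] = 1.5069, γ^t·E[r] = 1.205556, running G = 2.955556
t=2: π = [0.3328, 0.3559, 0.3113], E[r] = 1.6013, γ^t·E[r] = 1.024815, running G = 3.980370
t=3: π = [0.3409, 0.3536, 0.3055], E[r] = 1.5755, γ^t·E[r] = 0.806642, running G = 4.787012
t=4: π = [0.3395, 0.3537, 0.3068], E[r] = 1.5810, γ^t·E[r] = 0.647570, running G = 5.434583
t=5: π = [0.3396, 0.3538, 0.3066], E[r] = 1.5801, γ^t·E[r] = 0.517774, running G = 5.952356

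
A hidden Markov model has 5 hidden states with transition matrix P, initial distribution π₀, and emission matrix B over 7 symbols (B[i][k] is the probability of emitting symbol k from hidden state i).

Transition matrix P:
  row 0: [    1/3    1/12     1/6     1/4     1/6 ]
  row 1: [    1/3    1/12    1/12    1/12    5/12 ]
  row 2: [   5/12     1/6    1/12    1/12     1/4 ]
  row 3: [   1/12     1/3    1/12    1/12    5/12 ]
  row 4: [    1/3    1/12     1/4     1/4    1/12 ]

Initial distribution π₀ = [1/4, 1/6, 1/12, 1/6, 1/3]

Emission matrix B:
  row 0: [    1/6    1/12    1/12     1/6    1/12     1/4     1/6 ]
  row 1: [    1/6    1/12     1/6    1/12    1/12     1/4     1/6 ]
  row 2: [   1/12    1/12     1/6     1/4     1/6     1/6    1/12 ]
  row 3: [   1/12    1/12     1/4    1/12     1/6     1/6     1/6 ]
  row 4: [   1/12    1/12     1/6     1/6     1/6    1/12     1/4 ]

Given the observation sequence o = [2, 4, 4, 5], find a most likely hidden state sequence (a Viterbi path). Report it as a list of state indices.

path = [4, 3, 4, 0]

t=0: δ = [2.083e-02, 2.778e-02, 1.389e-02, 4.167e-02, 5.556e-02]  (obs o_0=2)
t=1: δ = [1.543e-03, 1.157e-03, 2.315e-03, 2.315e-03, 2.894e-03]  ψ = [4, 3, 4, 4, 3]  (obs o_1=4)
t=2: δ = [8.038e-05, 6.430e-05, 1.206e-04, 1.206e-04, 1.608e-04]  ψ = [2, 3, 4, 4, 3]  (obs o_2=4)
t=3: δ = [1.340e-05, 1.005e-05, 6.698e-06, 6.698e-06, 4.186e-06]  ψ = [4, 3, 4, 4, 3]  (obs o_3=5)
backtrack: best end state = 0; path = [4, 3, 4, 0]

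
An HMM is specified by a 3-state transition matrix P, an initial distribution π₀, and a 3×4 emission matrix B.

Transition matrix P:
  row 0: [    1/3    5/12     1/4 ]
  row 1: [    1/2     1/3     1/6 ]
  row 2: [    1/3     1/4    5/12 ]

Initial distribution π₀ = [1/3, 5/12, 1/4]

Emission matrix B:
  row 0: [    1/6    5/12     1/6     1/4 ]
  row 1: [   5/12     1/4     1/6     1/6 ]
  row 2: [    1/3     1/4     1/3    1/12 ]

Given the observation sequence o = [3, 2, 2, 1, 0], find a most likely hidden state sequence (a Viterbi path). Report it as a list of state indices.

t=0: δ = [8.333e-02, 6.944e-02, 2.083e-02]  (obs o_0=3)
t=1: δ = [5.787e-03, 5.787e-03, 6.944e-03]  ψ = [1, 0, 0]  (obs o_1=2)
t=2: δ = [4.823e-04, 4.019e-04, 9.645e-04]  ψ = [1, 0, 2]  (obs o_2=2)
t=3: δ = [1.340e-04, 6.028e-05, 1.005e-04]  ψ = [2, 2, 2]  (obs o_3=1)
t=4: δ = [7.442e-06, 2.326e-05, 1.395e-05]  ψ = [0, 0, 2]  (obs o_4=0)
backtrack: best end state = 1; path = [0, 2, 2, 0, 1]

path = [0, 2, 2, 0, 1]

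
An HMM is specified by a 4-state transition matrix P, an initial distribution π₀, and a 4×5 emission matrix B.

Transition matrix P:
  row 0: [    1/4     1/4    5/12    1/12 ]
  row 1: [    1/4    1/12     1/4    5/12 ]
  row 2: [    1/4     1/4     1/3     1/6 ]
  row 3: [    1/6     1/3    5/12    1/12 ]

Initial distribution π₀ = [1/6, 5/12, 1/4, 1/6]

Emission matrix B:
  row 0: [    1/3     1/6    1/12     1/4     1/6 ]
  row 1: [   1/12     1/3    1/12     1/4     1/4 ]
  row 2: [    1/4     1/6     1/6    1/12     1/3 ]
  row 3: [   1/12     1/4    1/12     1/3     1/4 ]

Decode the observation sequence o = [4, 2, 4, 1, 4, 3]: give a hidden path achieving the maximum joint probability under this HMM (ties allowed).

t=0: δ = [2.778e-02, 1.042e-01, 8.333e-02, 4.167e-02]  (obs o_0=4)
t=1: δ = [2.170e-03, 1.736e-03, 4.630e-03, 3.617e-03]  ψ = [1, 2, 2, 1]  (obs o_1=2)
t=2: δ = [1.929e-04, 3.014e-04, 5.144e-04, 1.929e-04]  ψ = [2, 3, 2, 2]  (obs o_2=4)
t=3: δ = [2.143e-05, 4.287e-05, 2.858e-05, 3.140e-05]  ψ = [2, 2, 2, 1]  (obs o_3=1)
t=4: δ = [1.786e-06, 2.616e-06, 4.361e-06, 4.465e-06]  ψ = [1, 3, 3, 1]  (obs o_4=4)
t=5: δ = [2.725e-07, 3.721e-07, 1.550e-07, 3.634e-07]  ψ = [2, 3, 3, 1]  (obs o_5=3)
backtrack: best end state = 1; path = [2, 2, 2, 1, 3, 1]

path = [2, 2, 2, 1, 3, 1]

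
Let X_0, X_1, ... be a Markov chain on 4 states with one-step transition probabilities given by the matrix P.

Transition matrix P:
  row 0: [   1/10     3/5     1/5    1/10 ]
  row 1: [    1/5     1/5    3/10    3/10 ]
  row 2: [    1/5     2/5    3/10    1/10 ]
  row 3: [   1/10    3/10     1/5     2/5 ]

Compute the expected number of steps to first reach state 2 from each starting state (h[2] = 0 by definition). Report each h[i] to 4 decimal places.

h = [4.2105, 3.9271, 0.0000, 4.3320]

First-step conditioning: h[2] = 0; for i ≠ 2, h[i] = 1 + Σ_k P[i][k]·h[k].
  h[0] = 1 + 1/10·h[0] + 3/5·h[1] + 1/10·h[3]
  h[1] = 1 + 1/5·h[0] + 1/5·h[1] + 3/10·h[3]
  h[3] = 1 + 1/10·h[0] + 3/10·h[1] + 2/5·h[3]
Solving the 3×3 linear system over states ≠ 2 gives exactly h = [80/19, 970/247, 0, 1070/247] (h[2] = 0 is the target).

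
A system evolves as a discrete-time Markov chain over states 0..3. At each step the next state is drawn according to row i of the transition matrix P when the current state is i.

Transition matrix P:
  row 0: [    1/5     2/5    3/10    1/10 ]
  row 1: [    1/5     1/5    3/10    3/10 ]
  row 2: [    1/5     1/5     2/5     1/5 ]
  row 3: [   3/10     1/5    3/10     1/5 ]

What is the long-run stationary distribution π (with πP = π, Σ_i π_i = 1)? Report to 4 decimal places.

π = [0.2202, 0.2440, 0.3333, 0.2024]

Balance equations π_j = Σ_i π_i·P[i][j]:
  π_0 = 1/5·π_0 + 1/5·π_1 + 1/5·π_2 + 3/10·π_3
  π_1 = 2/5·π_0 + 1/5·π_1 + 1/5·π_2 + 1/5·π_3
  π_2 = 3/10·π_0 + 3/10·π_1 + 2/5·π_2 + 3/10·π_3
  normalize: π_0 + π_1 + π_2 + π_3 = 1
Solving the linear system gives exactly π = [37/168, 41/168, 1/3, 17/84].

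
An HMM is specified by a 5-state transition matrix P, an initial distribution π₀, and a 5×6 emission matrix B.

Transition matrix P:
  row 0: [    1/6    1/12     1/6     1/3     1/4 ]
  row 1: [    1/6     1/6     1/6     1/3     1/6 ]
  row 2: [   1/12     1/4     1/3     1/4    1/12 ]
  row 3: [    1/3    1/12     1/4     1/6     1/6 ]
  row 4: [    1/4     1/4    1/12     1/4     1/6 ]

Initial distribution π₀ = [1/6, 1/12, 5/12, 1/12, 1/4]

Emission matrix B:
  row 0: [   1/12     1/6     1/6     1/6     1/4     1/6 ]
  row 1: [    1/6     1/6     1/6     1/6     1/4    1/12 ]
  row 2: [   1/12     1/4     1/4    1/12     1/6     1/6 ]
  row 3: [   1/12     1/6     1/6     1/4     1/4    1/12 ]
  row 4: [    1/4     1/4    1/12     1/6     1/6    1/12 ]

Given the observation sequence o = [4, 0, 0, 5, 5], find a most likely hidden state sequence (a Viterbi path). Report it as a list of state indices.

path = [2, 1, 3, 2, 2]

t=0: δ = [4.167e-02, 2.083e-02, 6.944e-02, 2.083e-02, 4.167e-02]  (obs o_0=4)
t=1: δ = [8.681e-04, 2.894e-03, 1.929e-03, 1.447e-03, 2.604e-03]  ψ = [4, 2, 2, 2, 0]  (obs o_1=0)
t=2: δ = [5.425e-05, 1.085e-04, 5.358e-05, 8.038e-05, 1.206e-04]  ψ = [4, 4, 2, 1, 1]  (obs o_2=0)
t=3: δ = [5.023e-06, 2.512e-06, 3.349e-06, 3.014e-06, 1.674e-06]  ψ = [4, 4, 3, 1, 4]  (obs o_3=5)
t=4: δ = [1.674e-07, 6.977e-08, 1.861e-07, 1.395e-07, 1.047e-07]  ψ = [3, 2, 2, 0, 0]  (obs o_4=5)
backtrack: best end state = 2; path = [2, 1, 3, 2, 2]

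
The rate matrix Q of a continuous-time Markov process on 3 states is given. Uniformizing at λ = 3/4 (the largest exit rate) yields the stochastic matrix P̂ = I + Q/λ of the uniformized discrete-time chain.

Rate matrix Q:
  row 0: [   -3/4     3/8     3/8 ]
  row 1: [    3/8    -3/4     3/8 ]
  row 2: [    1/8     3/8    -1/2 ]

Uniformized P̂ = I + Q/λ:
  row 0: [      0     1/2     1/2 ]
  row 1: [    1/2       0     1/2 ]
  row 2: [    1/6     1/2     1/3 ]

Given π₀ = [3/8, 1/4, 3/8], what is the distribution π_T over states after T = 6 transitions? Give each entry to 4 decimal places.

t=0: π = [0.3750, 0.2500, 0.3750]
t=1: π = [0.1875, 0.3750, 0.4375]
t=2: π = [0.2604, 0.3125, 0.4271]
t=3: π = [0.2274, 0.3438, 0.4288]
t=4: π = [0.2433, 0.3281, 0.4285]
t=5: π = [0.2355, 0.3359, 0.4286]
t=6: π = [0.2394, 0.3320, 0.4286]

π = [0.2394, 0.3320, 0.4286]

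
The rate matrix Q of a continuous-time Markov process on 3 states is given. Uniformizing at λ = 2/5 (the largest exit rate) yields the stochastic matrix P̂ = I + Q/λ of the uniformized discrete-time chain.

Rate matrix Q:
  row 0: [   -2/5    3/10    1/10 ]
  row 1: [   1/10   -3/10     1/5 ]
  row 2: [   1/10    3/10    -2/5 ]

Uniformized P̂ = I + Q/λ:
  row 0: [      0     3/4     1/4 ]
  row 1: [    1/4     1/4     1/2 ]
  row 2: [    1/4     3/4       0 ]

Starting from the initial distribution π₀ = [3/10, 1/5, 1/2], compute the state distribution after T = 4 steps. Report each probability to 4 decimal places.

t=0: π = [0.3000, 0.2000, 0.5000]
t=1: π = [0.1750, 0.6500, 0.1750]
t=2: π = [0.2063, 0.4250, 0.3688]
t=3: π = [0.1984, 0.5375, 0.2641]
t=4: π = [0.2004, 0.4813, 0.3184]

π = [0.2004, 0.4813, 0.3184]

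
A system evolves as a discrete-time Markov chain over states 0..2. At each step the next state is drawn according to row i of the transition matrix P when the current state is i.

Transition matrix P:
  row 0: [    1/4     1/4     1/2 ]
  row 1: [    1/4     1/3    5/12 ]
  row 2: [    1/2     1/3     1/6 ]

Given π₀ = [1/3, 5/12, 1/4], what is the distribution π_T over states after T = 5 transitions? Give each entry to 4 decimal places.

π = [0.3388, 0.3050, 0.3562]

t=0: π = [0.3333, 0.4167, 0.2500]
t=1: π = [0.3125, 0.3056, 0.3819]
t=2: π = [0.3455, 0.3073, 0.3472]
t=3: π = [0.3368, 0.3045, 0.3587]
t=4: π = [0.3397, 0.3053, 0.3551]
t=5: π = [0.3388, 0.3050, 0.3562]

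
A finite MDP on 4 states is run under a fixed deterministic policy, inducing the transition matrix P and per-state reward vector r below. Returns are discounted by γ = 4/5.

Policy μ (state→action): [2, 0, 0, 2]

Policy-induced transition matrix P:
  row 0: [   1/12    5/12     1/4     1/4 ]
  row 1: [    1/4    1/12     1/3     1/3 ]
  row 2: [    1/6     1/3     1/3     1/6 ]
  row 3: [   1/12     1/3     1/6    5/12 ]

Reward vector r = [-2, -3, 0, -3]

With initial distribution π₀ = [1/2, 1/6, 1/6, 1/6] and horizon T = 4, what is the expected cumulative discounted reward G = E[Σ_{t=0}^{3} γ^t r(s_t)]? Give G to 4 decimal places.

t=0: π = [0.5000, 0.1667, 0.1667, 0.1667], E[r] = -2.0000, γ^t·E[r] = -2.000000, running G = -2.000000
t=1: π = [0.1250, 0.3333, 0.2639, 0.2778], E[r] = -2.0833, γ^t·E[r] = -1.666667, running G = -3.666667
t=2: π = [0.1609, 0.2604, 0.2766, 0.3021], E[r] = -2.0093, γ^t·E[r] = -1.285926, running G = -4.952593
t=3: π = [0.1498, 0.2816, 0.2696, 0.2990], E[r] = -2.0415, γ^t·E[r] = -1.045235, running G = -5.997827

G = -5.9978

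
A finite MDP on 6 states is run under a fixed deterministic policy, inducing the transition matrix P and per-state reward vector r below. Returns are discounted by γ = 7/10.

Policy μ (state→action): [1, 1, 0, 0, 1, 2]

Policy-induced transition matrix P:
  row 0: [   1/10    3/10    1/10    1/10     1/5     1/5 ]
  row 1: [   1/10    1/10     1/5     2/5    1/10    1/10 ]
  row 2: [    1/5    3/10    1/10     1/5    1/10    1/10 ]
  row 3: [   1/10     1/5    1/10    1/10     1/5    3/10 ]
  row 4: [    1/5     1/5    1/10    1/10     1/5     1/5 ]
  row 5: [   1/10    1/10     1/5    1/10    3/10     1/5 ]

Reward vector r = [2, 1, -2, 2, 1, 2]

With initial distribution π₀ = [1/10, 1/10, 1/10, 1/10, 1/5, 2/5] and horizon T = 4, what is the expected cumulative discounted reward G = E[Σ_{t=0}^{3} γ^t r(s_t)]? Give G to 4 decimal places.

G = 2.9035

t=0: π = [0.1000, 0.1000, 0.1000, 0.1000, 0.2000, 0.4000], E[r] = 1.3000, γ^t·E[r] = 1.300000, running G = 1.300000
t=1: π = [0.1300, 0.1700, 0.1500, 0.1400, 0.2200, 0.1900], E[r] = 1.0100, γ^t·E[r] = 0.707000, running G = 2.007000
t=2: π = [0.1370, 0.1920, 0.1360, 0.1660, 0.1870, 0.1820], E[r] = 1.0770, γ^t·E[r] = 0.527730, running G = 2.534730
t=3: π = [0.1323, 0.1899, 0.1374, 0.1712, 0.1854, 0.1838], E[r] = 1.0751, γ^t·E[r] = 0.368759, running G = 2.903489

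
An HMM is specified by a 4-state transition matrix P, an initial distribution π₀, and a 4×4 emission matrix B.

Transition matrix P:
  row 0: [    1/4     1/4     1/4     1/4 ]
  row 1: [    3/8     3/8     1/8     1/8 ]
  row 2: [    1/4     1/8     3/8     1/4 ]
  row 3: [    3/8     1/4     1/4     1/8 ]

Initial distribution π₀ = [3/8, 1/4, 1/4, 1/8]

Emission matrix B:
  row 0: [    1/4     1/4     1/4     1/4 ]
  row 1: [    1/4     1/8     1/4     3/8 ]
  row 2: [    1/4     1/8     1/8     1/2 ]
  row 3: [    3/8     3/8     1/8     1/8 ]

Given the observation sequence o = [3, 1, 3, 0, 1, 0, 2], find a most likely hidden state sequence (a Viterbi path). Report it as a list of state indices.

path = [2, 3, 2, 3, 0, 3, 0]

t=0: δ = [9.375e-02, 9.375e-02, 1.250e-01, 1.562e-02]  (obs o_0=3)
t=1: δ = [8.789e-03, 4.395e-03, 5.859e-03, 1.172e-02]  ψ = [1, 1, 2, 2]  (obs o_1=1)
t=2: δ = [1.099e-03, 1.099e-03, 1.465e-03, 2.747e-04]  ψ = [3, 3, 3, 0]  (obs o_2=3)
t=3: δ = [1.030e-04, 1.030e-04, 1.373e-04, 1.373e-04]  ψ = [1, 1, 2, 2]  (obs o_3=0)
t=4: δ = [1.287e-05, 4.828e-06, 6.437e-06, 1.287e-05]  ψ = [3, 1, 2, 2]  (obs o_4=1)
t=5: δ = [1.207e-06, 8.047e-07, 8.047e-07, 1.207e-06]  ψ = [3, 0, 0, 0]  (obs o_5=0)
t=6: δ = [1.132e-07, 7.544e-08, 3.772e-08, 3.772e-08]  ψ = [3, 0, 0, 0]  (obs o_6=2)
backtrack: best end state = 0; path = [2, 3, 2, 3, 0, 3, 0]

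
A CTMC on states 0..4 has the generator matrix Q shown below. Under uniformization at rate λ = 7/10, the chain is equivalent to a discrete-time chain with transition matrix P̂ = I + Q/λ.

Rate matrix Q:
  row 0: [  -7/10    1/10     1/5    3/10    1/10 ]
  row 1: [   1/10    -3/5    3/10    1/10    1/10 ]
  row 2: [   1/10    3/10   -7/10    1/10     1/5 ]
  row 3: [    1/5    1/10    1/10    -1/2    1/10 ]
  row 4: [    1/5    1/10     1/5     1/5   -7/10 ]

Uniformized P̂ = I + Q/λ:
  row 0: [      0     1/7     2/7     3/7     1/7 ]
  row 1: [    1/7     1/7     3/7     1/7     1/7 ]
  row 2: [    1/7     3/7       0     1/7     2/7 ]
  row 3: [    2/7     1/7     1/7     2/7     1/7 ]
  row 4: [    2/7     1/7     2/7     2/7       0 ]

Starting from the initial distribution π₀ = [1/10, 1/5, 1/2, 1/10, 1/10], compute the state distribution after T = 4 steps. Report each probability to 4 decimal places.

t=0: π = [0.1000, 0.2000, 0.5000, 0.1000, 0.1000]
t=1: π = [0.1571, 0.2857, 0.1571, 0.2000, 0.2000]
t=2: π = [0.1776, 0.1878, 0.2531, 0.2449, 0.1367]
t=3: π = [0.1720, 0.2152, 0.2052, 0.2481, 0.1595]
t=4: π = [0.1765, 0.2015, 0.2224, 0.2502, 0.1494]

π = [0.1765, 0.2015, 0.2224, 0.2502, 0.1494]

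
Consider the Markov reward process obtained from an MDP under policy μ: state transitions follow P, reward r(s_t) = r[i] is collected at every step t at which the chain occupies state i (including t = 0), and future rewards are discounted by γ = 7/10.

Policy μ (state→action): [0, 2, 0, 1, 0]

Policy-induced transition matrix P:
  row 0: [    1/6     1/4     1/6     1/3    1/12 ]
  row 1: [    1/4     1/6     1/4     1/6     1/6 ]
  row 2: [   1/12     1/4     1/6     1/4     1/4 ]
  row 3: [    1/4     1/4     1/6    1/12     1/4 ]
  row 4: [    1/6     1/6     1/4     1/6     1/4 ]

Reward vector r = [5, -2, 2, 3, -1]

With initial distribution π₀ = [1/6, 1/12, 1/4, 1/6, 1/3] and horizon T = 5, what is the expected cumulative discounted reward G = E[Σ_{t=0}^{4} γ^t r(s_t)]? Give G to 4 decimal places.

t=0: π = [0.1667, 0.0833, 0.2500, 0.1667, 0.3333], E[r] = 1.3333, γ^t·E[r] = 1.333333, running G = 1.333333
t=1: π = [0.1667, 0.2153, 0.2014, 0.2014, 0.2153], E[r] = 1.1944, γ^t·E[r] = 0.836111, running G = 2.169444
t=2: π = [0.1846, 0.2141, 0.2025, 0.1944, 0.2043], E[r] = 1.2789, γ^t·E[r] = 0.626678, running G = 2.796123
t=3: π = [0.1838, 0.2151, 0.2015, 0.1981, 0.2014], E[r] = 1.2849, γ^t·E[r] = 0.440726, running G = 3.236849
t=4: π = [0.1843, 0.2153, 0.2014, 0.1976, 0.2014], E[r] = 1.2851, γ^t·E[r] = 0.308543, running G = 3.545391

G = 3.5454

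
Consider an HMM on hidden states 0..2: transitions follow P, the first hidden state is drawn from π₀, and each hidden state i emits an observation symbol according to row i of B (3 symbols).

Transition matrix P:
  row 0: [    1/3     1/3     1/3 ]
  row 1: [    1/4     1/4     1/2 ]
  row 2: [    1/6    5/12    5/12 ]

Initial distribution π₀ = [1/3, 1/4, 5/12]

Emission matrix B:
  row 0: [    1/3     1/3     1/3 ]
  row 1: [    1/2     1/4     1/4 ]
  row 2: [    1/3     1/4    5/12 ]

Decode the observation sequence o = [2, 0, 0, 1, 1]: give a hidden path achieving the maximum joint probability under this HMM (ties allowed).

t=0: δ = [1.111e-01, 6.250e-02, 1.736e-01]  (obs o_0=2)
t=1: δ = [1.235e-02, 3.617e-02, 2.411e-02]  ψ = [0, 2, 2]  (obs o_1=0)
t=2: δ = [3.014e-03, 5.023e-03, 6.028e-03]  ψ = [1, 2, 1]  (obs o_2=0)
t=3: δ = [4.186e-04, 6.279e-04, 6.279e-04]  ψ = [1, 2, 1]  (obs o_3=1)
t=4: δ = [5.233e-05, 6.541e-05, 7.849e-05]  ψ = [1, 2, 1]  (obs o_4=1)
backtrack: best end state = 2; path = [2, 1, 2, 1, 2]

path = [2, 1, 2, 1, 2]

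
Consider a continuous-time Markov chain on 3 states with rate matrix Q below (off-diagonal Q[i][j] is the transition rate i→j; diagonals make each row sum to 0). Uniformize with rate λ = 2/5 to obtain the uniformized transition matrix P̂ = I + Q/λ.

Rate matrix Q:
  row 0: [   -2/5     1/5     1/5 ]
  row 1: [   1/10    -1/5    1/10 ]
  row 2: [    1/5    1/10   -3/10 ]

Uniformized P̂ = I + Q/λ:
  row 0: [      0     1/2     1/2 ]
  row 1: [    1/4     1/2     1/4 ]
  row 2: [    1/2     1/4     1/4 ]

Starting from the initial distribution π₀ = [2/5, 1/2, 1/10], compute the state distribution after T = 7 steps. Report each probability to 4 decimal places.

π = [0.2628, 0.4212, 0.3160]

t=0: π = [0.4000, 0.5000, 0.1000]
t=1: π = [0.1750, 0.4750, 0.3500]
t=2: π = [0.2938, 0.4125, 0.2938]
t=3: π = [0.2500, 0.4266, 0.3234]
t=4: π = [0.2684, 0.4191, 0.3125]
t=5: π = [0.2610, 0.4219, 0.3171]
t=6: π = [0.2640, 0.4207, 0.3153]
t=7: π = [0.2628, 0.4212, 0.3160]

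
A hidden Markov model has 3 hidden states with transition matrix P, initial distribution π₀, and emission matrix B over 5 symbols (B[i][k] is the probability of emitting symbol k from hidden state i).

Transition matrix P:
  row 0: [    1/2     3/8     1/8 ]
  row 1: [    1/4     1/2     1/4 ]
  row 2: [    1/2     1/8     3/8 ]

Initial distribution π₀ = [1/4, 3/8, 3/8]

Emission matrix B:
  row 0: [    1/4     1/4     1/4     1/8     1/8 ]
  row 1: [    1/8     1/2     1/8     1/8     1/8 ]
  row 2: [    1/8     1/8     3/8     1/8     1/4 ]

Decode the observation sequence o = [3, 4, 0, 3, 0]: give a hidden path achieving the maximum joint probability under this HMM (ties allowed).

path = [2, 2, 0, 0, 0]

t=0: δ = [3.125e-02, 4.688e-02, 4.688e-02]  (obs o_0=3)
t=1: δ = [2.930e-03, 2.930e-03, 4.395e-03]  ψ = [2, 1, 2]  (obs o_1=4)
t=2: δ = [5.493e-04, 1.831e-04, 2.060e-04]  ψ = [2, 1, 2]  (obs o_2=0)
t=3: δ = [3.433e-05, 2.575e-05, 9.656e-06]  ψ = [0, 0, 2]  (obs o_3=3)
t=4: δ = [4.292e-06, 1.609e-06, 8.047e-07]  ψ = [0, 0, 1]  (obs o_4=0)
backtrack: best end state = 0; path = [2, 2, 0, 0, 0]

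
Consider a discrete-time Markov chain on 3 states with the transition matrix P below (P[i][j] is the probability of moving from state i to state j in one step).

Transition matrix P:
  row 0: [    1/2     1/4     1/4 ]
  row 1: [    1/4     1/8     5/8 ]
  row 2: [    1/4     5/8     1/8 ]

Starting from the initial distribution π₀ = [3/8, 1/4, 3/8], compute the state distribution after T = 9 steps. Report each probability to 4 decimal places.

t=0: π = [0.3750, 0.2500, 0.3750]
t=1: π = [0.3438, 0.3594, 0.2969]
t=2: π = [0.3359, 0.3164, 0.3477]
t=3: π = [0.3340, 0.3408, 0.3252]
t=4: π = [0.3335, 0.3293, 0.3372]
t=5: π = [0.3334, 0.3353, 0.3314]
t=6: π = [0.3333, 0.3324, 0.3343]
t=7: π = [0.3333, 0.3338, 0.3328]
t=8: π = [0.3333, 0.3331, 0.3336]
t=9: π = [0.3333, 0.3335, 0.3332]

π = [0.3333, 0.3335, 0.3332]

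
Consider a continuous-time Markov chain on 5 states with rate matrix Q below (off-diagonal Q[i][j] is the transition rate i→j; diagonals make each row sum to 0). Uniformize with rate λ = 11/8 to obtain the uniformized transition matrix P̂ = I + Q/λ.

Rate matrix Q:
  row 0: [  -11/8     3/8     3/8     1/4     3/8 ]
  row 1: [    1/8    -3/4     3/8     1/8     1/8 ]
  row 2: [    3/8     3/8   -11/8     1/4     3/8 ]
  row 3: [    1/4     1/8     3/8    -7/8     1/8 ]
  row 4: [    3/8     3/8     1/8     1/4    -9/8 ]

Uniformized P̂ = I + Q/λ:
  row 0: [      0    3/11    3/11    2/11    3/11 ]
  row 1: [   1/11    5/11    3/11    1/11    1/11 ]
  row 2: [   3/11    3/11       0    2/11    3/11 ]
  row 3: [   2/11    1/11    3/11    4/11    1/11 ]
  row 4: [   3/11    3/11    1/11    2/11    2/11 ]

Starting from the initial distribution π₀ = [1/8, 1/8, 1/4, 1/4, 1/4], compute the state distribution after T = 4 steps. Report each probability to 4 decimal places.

π = [0.1589, 0.2900, 0.1905, 0.1907, 0.1700]

t=0: π = [0.1250, 0.1250, 0.2500, 0.2500, 0.2500]
t=1: π = [0.1932, 0.2500, 0.1591, 0.2159, 0.1818]
t=2: π = [0.1550, 0.2789, 0.1963, 0.1983, 0.1715]
t=3: π = [0.1617, 0.2874, 0.1880, 0.1925, 0.1704]
t=4: π = [0.1589, 0.2900, 0.1905, 0.1907, 0.1700]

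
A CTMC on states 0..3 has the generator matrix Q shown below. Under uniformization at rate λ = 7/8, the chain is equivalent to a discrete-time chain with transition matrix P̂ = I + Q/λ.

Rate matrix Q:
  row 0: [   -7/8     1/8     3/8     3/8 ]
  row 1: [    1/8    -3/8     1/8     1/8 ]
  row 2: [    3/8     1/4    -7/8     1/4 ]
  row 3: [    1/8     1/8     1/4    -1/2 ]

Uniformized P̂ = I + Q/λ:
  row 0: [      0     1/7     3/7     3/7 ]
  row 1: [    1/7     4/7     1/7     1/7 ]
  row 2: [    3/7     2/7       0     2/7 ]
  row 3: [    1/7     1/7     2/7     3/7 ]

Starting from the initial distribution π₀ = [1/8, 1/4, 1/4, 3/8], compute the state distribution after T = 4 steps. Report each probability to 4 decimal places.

π = [0.1760, 0.3007, 0.2098, 0.3135]

t=0: π = [0.1250, 0.2500, 0.2500, 0.3750]
t=1: π = [0.1964, 0.2857, 0.1964, 0.3214]
t=2: π = [0.1709, 0.2934, 0.2168, 0.3189]
t=3: π = [0.1804, 0.2996, 0.2063, 0.3138]
t=4: π = [0.1760, 0.3007, 0.2098, 0.3135]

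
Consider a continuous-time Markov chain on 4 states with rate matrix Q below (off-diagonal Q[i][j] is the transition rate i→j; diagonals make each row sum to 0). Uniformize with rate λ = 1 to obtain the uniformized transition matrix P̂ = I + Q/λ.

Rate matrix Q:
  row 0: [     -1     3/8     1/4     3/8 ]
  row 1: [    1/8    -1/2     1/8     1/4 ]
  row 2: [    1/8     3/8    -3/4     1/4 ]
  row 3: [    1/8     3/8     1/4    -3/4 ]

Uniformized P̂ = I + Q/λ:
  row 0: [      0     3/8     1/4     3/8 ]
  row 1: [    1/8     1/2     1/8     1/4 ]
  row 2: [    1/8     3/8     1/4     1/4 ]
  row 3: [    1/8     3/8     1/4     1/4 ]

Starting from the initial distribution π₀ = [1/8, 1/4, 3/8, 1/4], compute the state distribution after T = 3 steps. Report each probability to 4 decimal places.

π = [0.1111, 0.4282, 0.1968, 0.2639]

t=0: π = [0.1250, 0.2500, 0.3750, 0.2500]
t=1: π = [0.1094, 0.4063, 0.2188, 0.2656]
t=2: π = [0.1113, 0.4258, 0.1992, 0.2637]
t=3: π = [0.1111, 0.4282, 0.1968, 0.2639]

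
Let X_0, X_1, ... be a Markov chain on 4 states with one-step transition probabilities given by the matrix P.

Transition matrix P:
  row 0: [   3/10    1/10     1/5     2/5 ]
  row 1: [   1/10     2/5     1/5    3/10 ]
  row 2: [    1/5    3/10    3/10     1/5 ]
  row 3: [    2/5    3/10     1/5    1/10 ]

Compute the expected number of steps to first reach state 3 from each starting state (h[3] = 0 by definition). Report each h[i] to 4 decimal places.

First-step conditioning: h[3] = 0; for i ≠ 3, h[i] = 1 + Σ_k P[i][k]·h[k].
  h[0] = 1 + 3/10·h[0] + 1/10·h[1] + 1/5·h[2]
  h[1] = 1 + 1/10·h[0] + 2/5·h[1] + 1/5·h[2]
  h[2] = 1 + 1/5·h[0] + 3/10·h[1] + 3/10·h[2]
Solving the 3×3 linear system over states ≠ 3 gives exactly h = [630/211, 720/211, 790/211, 0] (h[3] = 0 is the target).

h = [2.9858, 3.4123, 3.7441, 0.0000]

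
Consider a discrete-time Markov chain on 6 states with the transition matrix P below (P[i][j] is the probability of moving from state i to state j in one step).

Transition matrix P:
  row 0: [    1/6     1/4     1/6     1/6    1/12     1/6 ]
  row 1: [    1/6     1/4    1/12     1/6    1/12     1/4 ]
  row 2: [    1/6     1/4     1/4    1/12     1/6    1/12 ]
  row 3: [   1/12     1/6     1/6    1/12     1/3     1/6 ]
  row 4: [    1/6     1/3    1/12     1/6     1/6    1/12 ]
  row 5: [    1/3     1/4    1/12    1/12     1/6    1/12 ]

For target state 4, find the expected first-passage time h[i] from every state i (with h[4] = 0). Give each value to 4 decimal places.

h = [7.0700, 7.0764, 6.6105, 5.4380, 0.0000, 6.6871]

First-step conditioning: h[4] = 0; for i ≠ 4, h[i] = 1 + Σ_k P[i][k]·h[k].
  h[0] = 1 + 1/6·h[0] + 1/4·h[1] + 1/6·h[2] + 1/6·h[3] + 1/6·h[5]
  h[1] = 1 + 1/6·h[0] + 1/4·h[1] + 1/12·h[2] + 1/6·h[3] + 1/4·h[5]
  h[2] = 1 + 1/6·h[0] + 1/4·h[1] + 1/4·h[2] + 1/12·h[3] + 1/12·h[5]
  h[3] = 1 + 1/12·h[0] + 1/6·h[1] + 1/6·h[2] + 1/12·h[3] + 1/6·h[5]
  h[5] = 1 + 1/3·h[0] + 1/4·h[1] + 1/12·h[2] + 1/12·h[3] + 1/12·h[5]
Solving the 5×5 linear system over states ≠ 4 gives exactly h = [44308/6267, 44348/6267, 41428/6267, 11360/2089, 0, 41908/6267] (h[4] = 0 is the target).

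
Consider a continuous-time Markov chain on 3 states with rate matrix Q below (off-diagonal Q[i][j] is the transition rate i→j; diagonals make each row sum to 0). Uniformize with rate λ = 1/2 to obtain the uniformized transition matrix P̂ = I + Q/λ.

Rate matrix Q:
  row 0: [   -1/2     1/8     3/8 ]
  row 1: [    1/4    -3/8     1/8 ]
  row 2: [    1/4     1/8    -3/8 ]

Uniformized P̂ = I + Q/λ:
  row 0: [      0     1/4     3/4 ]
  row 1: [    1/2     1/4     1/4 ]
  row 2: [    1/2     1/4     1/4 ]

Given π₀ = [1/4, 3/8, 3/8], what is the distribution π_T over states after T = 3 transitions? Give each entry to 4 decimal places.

π = [0.3438, 0.2500, 0.4063]

t=0: π = [0.2500, 0.3750, 0.3750]
t=1: π = [0.3750, 0.2500, 0.3750]
t=2: π = [0.3125, 0.2500, 0.4375]
t=3: π = [0.3438, 0.2500, 0.4063]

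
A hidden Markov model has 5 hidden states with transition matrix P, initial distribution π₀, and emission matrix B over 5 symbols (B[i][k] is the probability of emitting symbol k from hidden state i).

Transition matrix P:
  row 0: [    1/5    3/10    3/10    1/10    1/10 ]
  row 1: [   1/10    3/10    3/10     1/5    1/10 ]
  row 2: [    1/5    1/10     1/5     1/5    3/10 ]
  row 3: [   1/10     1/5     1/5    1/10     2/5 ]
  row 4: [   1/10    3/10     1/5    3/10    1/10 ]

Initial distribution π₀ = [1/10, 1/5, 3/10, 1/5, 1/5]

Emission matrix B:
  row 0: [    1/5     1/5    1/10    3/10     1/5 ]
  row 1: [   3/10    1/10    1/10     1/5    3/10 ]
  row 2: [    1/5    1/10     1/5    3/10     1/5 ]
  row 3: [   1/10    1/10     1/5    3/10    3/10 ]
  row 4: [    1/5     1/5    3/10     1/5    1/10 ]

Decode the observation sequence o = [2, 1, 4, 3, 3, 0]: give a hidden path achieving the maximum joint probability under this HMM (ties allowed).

path = [2, 4, 3, 4, 3, 4]

t=0: δ = [1.000e-02, 2.000e-02, 6.000e-02, 4.000e-02, 6.000e-02]  (obs o_0=2)
t=1: δ = [2.400e-03, 1.800e-03, 1.200e-03, 1.800e-03, 3.600e-03]  ψ = [2, 4, 2, 4, 2]  (obs o_1=1)
t=2: δ = [9.600e-05, 3.240e-04, 1.440e-04, 3.240e-04, 7.200e-05]  ψ = [0, 4, 0, 4, 3]  (obs o_2=4)
t=3: δ = [9.720e-06, 1.944e-05, 2.916e-05, 1.944e-05, 2.592e-05]  ψ = [1, 1, 1, 1, 3]  (obs o_3=3)
t=4: δ = [1.750e-06, 1.555e-06, 1.750e-06, 2.333e-06, 1.750e-06]  ψ = [2, 4, 1, 4, 2]  (obs o_4=3)
t=5: δ = [6.998e-08, 1.575e-07, 1.050e-07, 5.249e-08, 1.866e-07]  ψ = [0, 0, 0, 4, 3]  (obs o_5=0)
backtrack: best end state = 4; path = [2, 4, 3, 4, 3, 4]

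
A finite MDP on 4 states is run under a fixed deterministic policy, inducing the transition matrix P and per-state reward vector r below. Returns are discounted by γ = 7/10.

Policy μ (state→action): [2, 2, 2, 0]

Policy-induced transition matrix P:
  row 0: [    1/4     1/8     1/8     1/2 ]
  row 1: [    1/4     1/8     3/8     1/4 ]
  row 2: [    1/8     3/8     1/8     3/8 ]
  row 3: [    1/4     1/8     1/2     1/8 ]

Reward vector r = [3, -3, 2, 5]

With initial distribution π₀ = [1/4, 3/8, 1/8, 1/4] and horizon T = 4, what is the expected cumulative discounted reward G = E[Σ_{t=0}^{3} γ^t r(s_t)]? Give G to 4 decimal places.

t=0: π = [0.2500, 0.3750, 0.1250, 0.2500], E[r] = 1.1250, γ^t·E[r] = 1.125000, running G = 1.125000
t=1: π = [0.2344, 0.1563, 0.3125, 0.2969], E[r] = 2.3438, γ^t·E[r] = 1.640625, running G = 2.765625
t=2: π = [0.2109, 0.2031, 0.2754, 0.3105], E[r] = 2.1270, γ^t·E[r] = 1.042207, running G = 3.807832
t=3: π = [0.2156, 0.1938, 0.2922, 0.2983], E[r] = 2.1414, γ^t·E[r] = 0.734486, running G = 4.542318

G = 4.5423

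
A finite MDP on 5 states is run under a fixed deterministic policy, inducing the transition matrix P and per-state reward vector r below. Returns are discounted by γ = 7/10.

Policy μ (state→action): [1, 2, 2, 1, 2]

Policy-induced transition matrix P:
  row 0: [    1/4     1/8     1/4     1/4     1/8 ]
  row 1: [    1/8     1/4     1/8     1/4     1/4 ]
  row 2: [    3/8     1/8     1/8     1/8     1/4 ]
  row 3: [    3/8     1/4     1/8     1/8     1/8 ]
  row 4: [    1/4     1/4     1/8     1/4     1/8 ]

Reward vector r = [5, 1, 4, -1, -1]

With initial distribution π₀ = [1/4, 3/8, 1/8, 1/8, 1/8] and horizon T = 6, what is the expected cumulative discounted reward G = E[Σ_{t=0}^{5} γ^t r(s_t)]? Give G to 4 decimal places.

G = 5.2328

t=0: π = [0.2500, 0.3750, 0.1250, 0.1250, 0.1250], E[r] = 1.8750, γ^t·E[r] = 1.875000, running G = 1.875000
t=1: π = [0.2344, 0.2031, 0.1563, 0.2188, 0.1875], E[r] = 1.5938, γ^t·E[r] = 1.115625, running G = 2.990625
t=2: π = [0.2715, 0.2012, 0.1543, 0.2031, 0.1699], E[r] = 1.8027, γ^t·E[r] = 0.883340, running G = 3.873965
t=3: π = [0.2695, 0.1968, 0.1589, 0.2053, 0.1694], E[r] = 1.8054, γ^t·E[r] = 0.619259, running G = 4.493224
t=4: π = [0.2709, 0.1964, 0.1587, 0.2045, 0.1695], E[r] = 1.8120, γ^t·E[r] = 0.435049, running G = 4.928273
t=5: π = [0.2708, 0.1963, 0.1589, 0.2046, 0.1694], E[r] = 1.8120, γ^t·E[r] = 0.304537, running G = 5.232810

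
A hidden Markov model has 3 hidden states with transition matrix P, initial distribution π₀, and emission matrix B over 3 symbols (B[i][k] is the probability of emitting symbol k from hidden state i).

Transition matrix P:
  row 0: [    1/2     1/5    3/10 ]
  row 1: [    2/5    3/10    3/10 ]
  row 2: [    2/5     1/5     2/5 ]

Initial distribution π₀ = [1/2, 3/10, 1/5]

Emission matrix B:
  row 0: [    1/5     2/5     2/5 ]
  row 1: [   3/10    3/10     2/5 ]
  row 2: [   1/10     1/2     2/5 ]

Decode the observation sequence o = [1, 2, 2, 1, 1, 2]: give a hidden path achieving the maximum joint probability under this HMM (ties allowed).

path = [0, 0, 0, 0, 0, 0]

t=0: δ = [2.000e-01, 9.000e-02, 1.000e-01]  (obs o_0=1)
t=1: δ = [4.000e-02, 1.600e-02, 2.400e-02]  ψ = [0, 0, 0]  (obs o_1=2)
t=2: δ = [8.000e-03, 3.200e-03, 4.800e-03]  ψ = [0, 0, 0]  (obs o_2=2)
t=3: δ = [1.600e-03, 4.800e-04, 1.200e-03]  ψ = [0, 0, 0]  (obs o_3=1)
t=4: δ = [3.200e-04, 9.600e-05, 2.400e-04]  ψ = [0, 0, 0]  (obs o_4=1)
t=5: δ = [6.400e-05, 2.560e-05, 3.840e-05]  ψ = [0, 0, 0]  (obs o_5=2)
backtrack: best end state = 0; path = [0, 0, 0, 0, 0, 0]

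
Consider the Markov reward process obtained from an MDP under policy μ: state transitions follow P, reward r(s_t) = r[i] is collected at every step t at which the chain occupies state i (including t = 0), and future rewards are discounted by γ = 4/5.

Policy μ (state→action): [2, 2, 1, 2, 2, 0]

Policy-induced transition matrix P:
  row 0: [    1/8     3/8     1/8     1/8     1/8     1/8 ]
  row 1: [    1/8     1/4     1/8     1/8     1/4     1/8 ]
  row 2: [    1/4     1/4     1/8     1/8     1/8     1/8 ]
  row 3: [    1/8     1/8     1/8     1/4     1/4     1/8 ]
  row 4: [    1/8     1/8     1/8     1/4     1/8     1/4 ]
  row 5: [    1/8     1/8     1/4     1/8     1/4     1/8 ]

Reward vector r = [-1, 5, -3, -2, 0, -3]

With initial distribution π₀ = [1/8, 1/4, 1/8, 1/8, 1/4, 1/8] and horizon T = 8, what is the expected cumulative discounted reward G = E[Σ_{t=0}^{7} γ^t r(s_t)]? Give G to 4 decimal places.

t=0: π = [0.1250, 0.2500, 0.1250, 0.1250, 0.2500, 0.1250], E[r] = 0.1250, γ^t·E[r] = 0.125000, running G = 0.125000
t=1: π = [0.1406, 0.2031, 0.1406, 0.1719, 0.1875, 0.1563], E[r] = -0.3594, γ^t·E[r] = -0.287500, running G = -0.162500
t=2: π = [0.1426, 0.2031, 0.1445, 0.1699, 0.1914, 0.1484], E[r] = -0.3457, γ^t·E[r] = -0.221250, running G = -0.383750
t=3: π = [0.1431, 0.2041, 0.1436, 0.1702, 0.1902, 0.1489], E[r] = -0.3403, γ^t·E[r] = -0.174250, running G = -0.558000
t=4: π = [0.1429, 0.2042, 0.1436, 0.1700, 0.1904, 0.1488], E[r] = -0.3391, γ^t·E[r] = -0.138888, running G = -0.696888
t=5: π = [0.1430, 0.2042, 0.1436, 0.1701, 0.1904, 0.1488], E[r] = -0.3392, γ^t·E[r] = -0.111140, running G = -0.808028
t=6: π = [0.1429, 0.2042, 0.1436, 0.1701, 0.1904, 0.1488], E[r] = -0.3392, γ^t·E[r] = -0.088914, running G = -0.896941
t=7: π = [0.1429, 0.2042, 0.1436, 0.1701, 0.1904, 0.1488], E[r] = -0.3392, γ^t·E[r] = -0.071132, running G = -0.968073

G = -0.9681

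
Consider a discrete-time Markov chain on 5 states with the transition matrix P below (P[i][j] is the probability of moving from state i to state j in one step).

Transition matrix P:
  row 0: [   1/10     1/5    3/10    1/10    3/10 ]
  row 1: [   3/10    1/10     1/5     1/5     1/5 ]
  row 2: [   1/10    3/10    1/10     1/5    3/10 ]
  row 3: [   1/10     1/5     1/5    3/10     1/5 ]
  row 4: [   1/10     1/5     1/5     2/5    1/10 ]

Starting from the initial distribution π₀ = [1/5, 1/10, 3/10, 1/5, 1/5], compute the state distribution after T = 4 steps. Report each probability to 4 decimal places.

π = [0.1399, 0.1996, 0.1944, 0.2539, 0.2122]

t=0: π = [0.2000, 0.1000, 0.3000, 0.2000, 0.2000]
t=1: π = [0.1200, 0.2200, 0.1900, 0.2400, 0.2300]
t=2: π = [0.1440, 0.1970, 0.1930, 0.2580, 0.2080]
t=3: π = [0.1394, 0.1996, 0.1951, 0.2530, 0.2129]
t=4: π = [0.1399, 0.1996, 0.1944, 0.2539, 0.2122]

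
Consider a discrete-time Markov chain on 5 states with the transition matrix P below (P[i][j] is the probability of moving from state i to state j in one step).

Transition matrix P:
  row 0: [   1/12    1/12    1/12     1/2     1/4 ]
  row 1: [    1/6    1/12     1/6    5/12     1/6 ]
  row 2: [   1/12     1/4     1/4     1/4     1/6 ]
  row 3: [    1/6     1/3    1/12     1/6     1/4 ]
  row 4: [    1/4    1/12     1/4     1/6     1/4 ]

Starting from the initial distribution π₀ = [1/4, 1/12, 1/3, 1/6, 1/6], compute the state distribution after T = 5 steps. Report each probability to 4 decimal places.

t=0: π = [0.2500, 0.0833, 0.3333, 0.1667, 0.1667]
t=1: π = [0.1319, 0.1806, 0.1736, 0.2986, 0.2153]
t=2: π = [0.1591, 0.1869, 0.1632, 0.2703, 0.2205]
t=3: π = [0.1582, 0.1781, 0.1629, 0.2800, 0.2208]
t=4: π = [0.1583, 0.1805, 0.1621, 0.2775, 0.2216]
t=5: π = [0.1584, 0.1797, 0.1623, 0.2781, 0.2214]

π = [0.1584, 0.1797, 0.1623, 0.2781, 0.2214]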